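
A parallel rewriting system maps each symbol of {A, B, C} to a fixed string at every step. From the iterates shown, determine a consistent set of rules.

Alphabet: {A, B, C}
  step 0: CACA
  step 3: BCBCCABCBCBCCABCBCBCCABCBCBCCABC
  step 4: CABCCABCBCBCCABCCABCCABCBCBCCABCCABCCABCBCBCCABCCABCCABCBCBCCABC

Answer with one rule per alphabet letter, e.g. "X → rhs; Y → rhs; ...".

  step 3 ⇒ step 4: BCBCCABCBCBCCABCBCBCCABCBCBCCABC ⇒ CA·BC·CA·BC·BC·BC·CA·BC·CA·BC·CA·BC·BC·BC·CA·BC·CA·BC·CA·BC·BC·BC·CA·BC·CA·BC·CA·BC·BC·BC·CA·BC
    A ↦ BC
    B ↦ CA
    C ↦ BC

A->BC, B->CA, C->BC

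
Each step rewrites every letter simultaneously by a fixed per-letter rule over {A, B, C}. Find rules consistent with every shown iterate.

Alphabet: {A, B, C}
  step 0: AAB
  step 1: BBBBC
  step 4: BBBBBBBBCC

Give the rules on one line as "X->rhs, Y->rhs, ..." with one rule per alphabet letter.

A->BB, B->C, C->A

  step 0 ⇒ step 1: AAB ⇒ BB·BB·C
    A ↦ BB
    B ↦ C
    C ↦ A  (constrained at step 1)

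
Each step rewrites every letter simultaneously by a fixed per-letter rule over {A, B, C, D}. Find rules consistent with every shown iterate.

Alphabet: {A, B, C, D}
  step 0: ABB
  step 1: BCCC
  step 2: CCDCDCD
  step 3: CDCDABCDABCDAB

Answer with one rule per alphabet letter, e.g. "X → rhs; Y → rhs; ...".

  step 2 ⇒ step 3: CCDCDCD ⇒ CD·CD·AB·CD·AB·CD·AB
    C ↦ CD
    D ↦ AB
  step 0 ⇒ step 1: ABB ⇒ BC·C·C
    A ↦ BC
  step 0 ⇒ step 1: ABB ⇒ BC·C·C
    B ↦ C

A->BC, B->C, C->CD, D->AB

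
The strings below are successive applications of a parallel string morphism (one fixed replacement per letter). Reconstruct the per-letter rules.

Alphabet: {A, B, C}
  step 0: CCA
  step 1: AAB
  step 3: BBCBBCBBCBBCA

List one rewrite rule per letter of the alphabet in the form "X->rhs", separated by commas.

A->B, B->BBC, C->A

  step 0 ⇒ step 1: CCA ⇒ A·A·B
    A ↦ B
    C ↦ A
    B ↦ BBC  (constrained at step 1)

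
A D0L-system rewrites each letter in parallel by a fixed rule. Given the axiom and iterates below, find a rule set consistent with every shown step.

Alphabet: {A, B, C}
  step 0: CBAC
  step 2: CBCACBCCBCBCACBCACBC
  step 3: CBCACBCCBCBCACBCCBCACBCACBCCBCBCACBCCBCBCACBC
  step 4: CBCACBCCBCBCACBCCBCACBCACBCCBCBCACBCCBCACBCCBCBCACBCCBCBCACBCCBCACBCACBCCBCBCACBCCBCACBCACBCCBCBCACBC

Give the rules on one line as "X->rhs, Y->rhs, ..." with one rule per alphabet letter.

  step 3 ⇒ step 4: CBCACBCCBCBCACBCCBCACBCACBCCBCBCACBCCBCBCACBC ⇒ CBC·A·CBC·CB·CBC·A·CBC·CBC·A·CBC·A·CBC·CB·CBC·A·CBC·CBC·A·CBC·CB·CBC·A·CBC·CB·CBC·A·CBC·CBC·A·CBC·A·CBC·CB·CBC·A·CBC·CBC·A·CBC·A·CBC·CB·CBC·A·CBC
    A ↦ CB
    B ↦ A
    C ↦ CBC

A->CB, B->A, C->CBC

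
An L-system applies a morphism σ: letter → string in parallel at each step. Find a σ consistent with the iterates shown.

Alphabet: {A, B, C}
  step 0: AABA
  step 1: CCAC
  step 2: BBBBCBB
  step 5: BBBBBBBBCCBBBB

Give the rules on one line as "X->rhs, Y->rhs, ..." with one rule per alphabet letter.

A->C, B->A, C->BB

  step 1 ⇒ step 2: CCAC ⇒ BB·BB·C·BB
    A ↦ C
    C ↦ BB
  step 0 ⇒ step 1: AABA ⇒ C·C·A·C
    B ↦ A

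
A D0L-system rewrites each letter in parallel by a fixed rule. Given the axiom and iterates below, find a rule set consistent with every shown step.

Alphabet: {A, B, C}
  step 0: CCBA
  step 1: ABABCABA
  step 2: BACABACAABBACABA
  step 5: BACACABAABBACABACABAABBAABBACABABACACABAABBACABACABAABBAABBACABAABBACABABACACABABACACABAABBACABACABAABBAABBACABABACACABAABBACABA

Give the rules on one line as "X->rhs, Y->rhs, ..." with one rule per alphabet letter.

  step 1 ⇒ step 2: ABABCABA ⇒ BA·CA·BA·CA·AB·BA·CA·BA
    A ↦ BA
    B ↦ CA
    C ↦ AB

A->BA, B->CA, C->AB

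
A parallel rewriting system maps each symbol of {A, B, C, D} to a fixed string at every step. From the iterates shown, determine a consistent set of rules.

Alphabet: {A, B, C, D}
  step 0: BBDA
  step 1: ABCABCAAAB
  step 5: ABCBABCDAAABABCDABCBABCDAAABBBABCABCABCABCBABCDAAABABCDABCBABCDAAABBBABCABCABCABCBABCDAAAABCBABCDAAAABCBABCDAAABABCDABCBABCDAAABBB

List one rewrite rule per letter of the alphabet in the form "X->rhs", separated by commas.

  step 0 ⇒ step 1: BBDA ⇒ ABC·ABC·AAA·B
    A ↦ B
    B ↦ ABC
    D ↦ AAA
    C ↦ D  (constrained at step 1)

A->B, B->ABC, C->D, D->AAA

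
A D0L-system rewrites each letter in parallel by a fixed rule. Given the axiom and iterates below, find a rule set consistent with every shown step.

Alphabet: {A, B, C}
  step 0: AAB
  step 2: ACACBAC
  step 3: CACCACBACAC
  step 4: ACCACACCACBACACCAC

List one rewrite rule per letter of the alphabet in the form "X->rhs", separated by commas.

A->C, B->BA, C->AC

  step 3 ⇒ step 4: CACCACBACAC ⇒ AC·C·AC·AC·C·AC·BA·C·AC·C·AC
    A ↦ C
    B ↦ BA
    C ↦ AC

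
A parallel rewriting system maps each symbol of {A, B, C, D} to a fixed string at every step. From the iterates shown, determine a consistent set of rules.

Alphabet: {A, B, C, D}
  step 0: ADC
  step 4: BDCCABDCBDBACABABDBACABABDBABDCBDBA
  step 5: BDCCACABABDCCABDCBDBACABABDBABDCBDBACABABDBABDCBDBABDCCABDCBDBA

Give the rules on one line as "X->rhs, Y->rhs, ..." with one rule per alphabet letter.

A->BA, B->BD, C->CA, D->C

  step 4 ⇒ step 5: BDCCABDCBDBACABABDBACABABDBABDCBDBA ⇒ BD·C·CA·CA·BA·BD·C·CA·BD·C·BD·BA·CA·BA·BD·BA·BD·C·BD·BA·CA·BA·BD·BA·BD·C·BD·BA·BD·C·CA·BD·C·BD·BA
    A ↦ BA
    B ↦ BD
    C ↦ CA
    D ↦ C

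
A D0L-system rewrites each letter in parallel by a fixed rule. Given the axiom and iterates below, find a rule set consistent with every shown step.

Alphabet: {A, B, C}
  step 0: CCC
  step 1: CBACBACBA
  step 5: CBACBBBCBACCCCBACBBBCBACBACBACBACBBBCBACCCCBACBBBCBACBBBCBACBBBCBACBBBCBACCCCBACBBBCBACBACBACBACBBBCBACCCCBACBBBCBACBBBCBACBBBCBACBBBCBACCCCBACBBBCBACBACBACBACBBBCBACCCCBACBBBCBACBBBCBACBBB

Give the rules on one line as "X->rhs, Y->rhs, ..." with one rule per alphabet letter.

  step 0 ⇒ step 1: CCC ⇒ CBA·CBA·CBA
    C ↦ CBA
    A ↦ BBB  (constrained at step 1)
    B ↦ C  (constrained at step 1)

A->BBB, B->C, C->CBA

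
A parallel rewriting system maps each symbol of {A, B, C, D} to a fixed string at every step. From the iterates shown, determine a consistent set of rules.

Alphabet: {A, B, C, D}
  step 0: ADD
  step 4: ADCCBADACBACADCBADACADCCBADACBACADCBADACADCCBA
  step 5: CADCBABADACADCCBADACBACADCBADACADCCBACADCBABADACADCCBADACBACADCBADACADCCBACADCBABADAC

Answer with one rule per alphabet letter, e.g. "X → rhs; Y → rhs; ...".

A->C, B->DA, C->BA, D->ADC

  step 4 ⇒ step 5: ADCCBADACBACADCBADACADCCBADACBACADCBADACADCCBA ⇒ C·ADC·BA·BA·DA·C·ADC·C·BA·DA·C·BA·C·ADC·BA·DA·C·ADC·C·BA·C·ADC·BA·BA·DA·C·ADC·C·BA·DA·C·BA·C·ADC·BA·DA·C·ADC·C·BA·C·ADC·BA·BA·DA·C
    A ↦ C
    B ↦ DA
    C ↦ BA
    D ↦ ADC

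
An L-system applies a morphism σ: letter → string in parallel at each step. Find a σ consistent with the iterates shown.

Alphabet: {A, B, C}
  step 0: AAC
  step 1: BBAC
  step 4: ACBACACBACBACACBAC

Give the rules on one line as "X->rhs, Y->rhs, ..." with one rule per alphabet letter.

A->B, B->AC, C->AC

  step 0 ⇒ step 1: AAC ⇒ B·B·AC
    A ↦ B
    C ↦ AC
    B ↦ AC  (constrained at step 1)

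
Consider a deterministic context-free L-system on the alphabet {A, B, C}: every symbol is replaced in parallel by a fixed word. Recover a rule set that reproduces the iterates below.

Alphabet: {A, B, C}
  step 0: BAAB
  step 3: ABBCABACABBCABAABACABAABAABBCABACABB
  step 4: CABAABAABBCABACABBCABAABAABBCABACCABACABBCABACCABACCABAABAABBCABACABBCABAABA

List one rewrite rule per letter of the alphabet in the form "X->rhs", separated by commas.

A->C, B->ABA, C->ABB

  step 3 ⇒ step 4: ABBCABACABBCABAABACABAABAABBCABACABB ⇒ C·ABA·ABA·ABB·C·ABA·C·ABB·C·ABA·ABA·ABB·C·ABA·C·C·ABA·C·ABB·C·ABA·C·C·ABA·C·C·ABA·ABA·ABB·C·ABA·C·ABB·C·ABA·ABA
    A ↦ C
    B ↦ ABA
    C ↦ ABB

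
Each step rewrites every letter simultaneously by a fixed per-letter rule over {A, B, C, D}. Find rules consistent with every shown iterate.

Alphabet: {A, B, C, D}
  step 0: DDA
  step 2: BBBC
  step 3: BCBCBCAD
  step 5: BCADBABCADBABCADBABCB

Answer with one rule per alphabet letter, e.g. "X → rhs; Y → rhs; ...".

  step 2 ⇒ step 3: BBBC ⇒ BC·BC·BC·AD
    B ↦ BC
    C ↦ AD
    A ↦ B  (constrained at step 0)
    D ↦ A  (constrained at step 0)

A->B, B->BC, C->AD, D->A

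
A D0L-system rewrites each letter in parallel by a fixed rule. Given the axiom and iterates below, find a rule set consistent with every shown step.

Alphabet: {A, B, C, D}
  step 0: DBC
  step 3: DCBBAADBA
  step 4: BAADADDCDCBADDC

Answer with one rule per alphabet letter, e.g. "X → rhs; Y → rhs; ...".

  step 3 ⇒ step 4: DCBBAADBA ⇒ B·A·AD·AD·DC·DC·B·AD·DC
    A ↦ DC
    B ↦ AD
    C ↦ A
    D ↦ B

A->DC, B->AD, C->A, D->B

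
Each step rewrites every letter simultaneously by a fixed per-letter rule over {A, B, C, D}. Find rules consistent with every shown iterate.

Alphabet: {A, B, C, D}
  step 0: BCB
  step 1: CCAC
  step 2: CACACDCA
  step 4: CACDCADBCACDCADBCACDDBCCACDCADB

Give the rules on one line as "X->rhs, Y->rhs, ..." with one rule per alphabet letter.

  step 1 ⇒ step 2: CCAC ⇒ CA·CA·CD·CA
    A ↦ CD
    C ↦ CA
  step 0 ⇒ step 1: BCB ⇒ C·CA·C
    B ↦ C
    D ↦ DB  (constrained at step 2)

A->CD, B->C, C->CA, D->DB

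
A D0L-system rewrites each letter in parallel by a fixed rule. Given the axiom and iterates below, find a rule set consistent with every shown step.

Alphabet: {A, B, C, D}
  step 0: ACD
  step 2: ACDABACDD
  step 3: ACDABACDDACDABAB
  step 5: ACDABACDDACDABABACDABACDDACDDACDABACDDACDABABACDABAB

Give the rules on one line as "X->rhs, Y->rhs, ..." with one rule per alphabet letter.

A->AC, B->DD, C->D, D->AB

  step 2 ⇒ step 3: ACDABACDD ⇒ AC·D·AB·AC·DD·AC·D·AB·AB
    A ↦ AC
    B ↦ DD
    C ↦ D
    D ↦ AB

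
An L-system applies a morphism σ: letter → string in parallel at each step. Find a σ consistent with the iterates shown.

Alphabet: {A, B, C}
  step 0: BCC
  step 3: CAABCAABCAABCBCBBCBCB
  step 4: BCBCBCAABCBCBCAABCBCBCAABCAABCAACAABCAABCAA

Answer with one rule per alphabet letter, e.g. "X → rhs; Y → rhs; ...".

A->CB, B->CAA, C->B

  step 3 ⇒ step 4: CAABCAABCAABCBCBBCBCB ⇒ B·CB·CB·CAA·B·CB·CB·CAA·B·CB·CB·CAA·B·CAA·B·CAA·CAA·B·CAA·B·CAA
    A ↦ CB
    B ↦ CAA
    C ↦ B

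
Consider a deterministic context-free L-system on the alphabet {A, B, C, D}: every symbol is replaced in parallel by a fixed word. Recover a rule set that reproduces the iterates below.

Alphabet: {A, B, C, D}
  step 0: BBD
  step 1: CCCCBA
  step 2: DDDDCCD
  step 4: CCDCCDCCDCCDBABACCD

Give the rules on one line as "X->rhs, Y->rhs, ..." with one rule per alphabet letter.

  step 1 ⇒ step 2: CCCCBA ⇒ D·D·D·D·CC·D
    A ↦ D
    B ↦ CC
    C ↦ D
  step 0 ⇒ step 1: BBD ⇒ CC·CC·BA
    D ↦ BA

A->D, B->CC, C->D, D->BA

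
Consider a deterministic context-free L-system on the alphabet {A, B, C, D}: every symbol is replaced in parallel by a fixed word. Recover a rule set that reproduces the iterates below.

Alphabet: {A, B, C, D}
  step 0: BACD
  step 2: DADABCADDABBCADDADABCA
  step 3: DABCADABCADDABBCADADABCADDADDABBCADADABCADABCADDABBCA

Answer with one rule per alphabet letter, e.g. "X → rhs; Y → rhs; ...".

A->BCA, B->DDA, C->B, D->DA

  step 2 ⇒ step 3: DADABCADDABBCADDADABCA ⇒ DA·BCA·DA·BCA·DDA·B·BCA·DA·DA·BCA·DDA·DDA·B·BCA·DA·DA·BCA·DA·BCA·DDA·B·BCA
    A ↦ BCA
    B ↦ DDA
    C ↦ B
    D ↦ DA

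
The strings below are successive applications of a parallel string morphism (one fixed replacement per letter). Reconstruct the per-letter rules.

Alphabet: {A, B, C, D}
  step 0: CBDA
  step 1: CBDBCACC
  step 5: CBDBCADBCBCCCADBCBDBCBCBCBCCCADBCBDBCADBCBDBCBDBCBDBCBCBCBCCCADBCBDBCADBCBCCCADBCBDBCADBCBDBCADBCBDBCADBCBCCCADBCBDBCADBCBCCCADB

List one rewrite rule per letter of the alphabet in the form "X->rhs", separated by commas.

  step 0 ⇒ step 1: CBDA ⇒ CB·DB·CA·CC
    A ↦ CC
    B ↦ DB
    C ↦ CB
    D ↦ CA

A->CC, B->DB, C->CB, D->CA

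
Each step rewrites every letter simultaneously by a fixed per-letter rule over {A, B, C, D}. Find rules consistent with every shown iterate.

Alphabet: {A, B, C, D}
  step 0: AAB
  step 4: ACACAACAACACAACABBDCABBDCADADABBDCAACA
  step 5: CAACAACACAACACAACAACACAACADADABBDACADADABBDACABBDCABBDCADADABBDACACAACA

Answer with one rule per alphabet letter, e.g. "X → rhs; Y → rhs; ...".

  step 4 ⇒ step 5: ACACAACAACACAACABBDCABBDCADADABBDCAACA ⇒ CA·A·CA·A·CA·CA·A·CA·CA·A·CA·A·CA·CA·A·CA·DA·DA·BBD·A·CA·DA·DA·BBD·A·CA·BBD·CA·BBD·CA·DA·DA·BBD·A·CA·CA·A·CA
    A ↦ CA
    B ↦ DA
    C ↦ A
    D ↦ BBD

A->CA, B->DA, C->A, D->BBD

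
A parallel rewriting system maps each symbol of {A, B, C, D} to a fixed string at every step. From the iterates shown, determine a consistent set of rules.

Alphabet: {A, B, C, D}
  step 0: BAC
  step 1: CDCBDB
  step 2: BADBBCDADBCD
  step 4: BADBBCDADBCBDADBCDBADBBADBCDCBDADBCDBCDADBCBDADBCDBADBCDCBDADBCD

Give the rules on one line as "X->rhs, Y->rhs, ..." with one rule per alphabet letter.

A->CBD, B->CD, C->B, D->ADB

  step 1 ⇒ step 2: CDCBDB ⇒ B·ADB·B·CD·ADB·CD
    B ↦ CD
    C ↦ B
    D ↦ ADB
  step 0 ⇒ step 1: BAC ⇒ CD·CBD·B
    A ↦ CBD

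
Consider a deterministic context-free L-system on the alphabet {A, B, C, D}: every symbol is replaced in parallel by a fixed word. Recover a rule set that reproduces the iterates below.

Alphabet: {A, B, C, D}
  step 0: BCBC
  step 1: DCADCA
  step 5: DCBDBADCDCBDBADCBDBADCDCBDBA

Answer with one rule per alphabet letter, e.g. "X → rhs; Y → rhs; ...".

  step 0 ⇒ step 1: BCBC ⇒ DC·A·DC·A
    B ↦ DC
    C ↦ A
    A ↦ BD  (constrained at step 1)
    D ↦ B  (constrained at step 1)

A->BD, B->DC, C->A, D->B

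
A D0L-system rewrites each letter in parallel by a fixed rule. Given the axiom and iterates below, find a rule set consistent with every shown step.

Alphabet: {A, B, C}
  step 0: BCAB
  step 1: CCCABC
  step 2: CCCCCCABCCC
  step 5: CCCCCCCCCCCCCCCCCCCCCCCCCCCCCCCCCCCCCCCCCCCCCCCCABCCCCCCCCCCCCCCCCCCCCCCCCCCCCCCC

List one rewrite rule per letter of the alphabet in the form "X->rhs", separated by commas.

A->AB, B->C, C->CC

  step 1 ⇒ step 2: CCCABC ⇒ CC·CC·CC·AB·C·CC
    A ↦ AB
    B ↦ C
    C ↦ CC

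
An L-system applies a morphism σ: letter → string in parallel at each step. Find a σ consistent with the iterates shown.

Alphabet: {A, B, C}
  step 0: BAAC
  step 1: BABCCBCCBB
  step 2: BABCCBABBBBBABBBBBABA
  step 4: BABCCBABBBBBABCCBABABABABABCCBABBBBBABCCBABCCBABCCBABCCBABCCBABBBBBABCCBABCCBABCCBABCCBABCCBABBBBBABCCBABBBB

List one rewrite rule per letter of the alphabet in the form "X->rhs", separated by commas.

A->BCC, B->BA, C->BB

  step 1 ⇒ step 2: BABCCBCCBB ⇒ BA·BCC·BA·BB·BB·BA·BB·BB·BA·BA
    A ↦ BCC
    B ↦ BA
    C ↦ BB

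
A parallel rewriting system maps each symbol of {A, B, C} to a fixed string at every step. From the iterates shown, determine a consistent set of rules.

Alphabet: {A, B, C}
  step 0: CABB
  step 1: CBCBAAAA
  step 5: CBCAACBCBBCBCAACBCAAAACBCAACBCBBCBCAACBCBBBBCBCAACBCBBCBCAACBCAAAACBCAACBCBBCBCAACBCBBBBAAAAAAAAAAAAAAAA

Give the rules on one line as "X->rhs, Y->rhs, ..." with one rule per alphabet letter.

A->B, B->AA, C->CBC

  step 0 ⇒ step 1: CABB ⇒ CBC·B·AA·AA
    A ↦ B
    B ↦ AA
    C ↦ CBC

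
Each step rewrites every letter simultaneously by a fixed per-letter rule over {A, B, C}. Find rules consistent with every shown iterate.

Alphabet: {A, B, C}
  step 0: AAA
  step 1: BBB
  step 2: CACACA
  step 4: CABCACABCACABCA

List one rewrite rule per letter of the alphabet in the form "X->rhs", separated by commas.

  step 1 ⇒ step 2: BBB ⇒ CA·CA·CA
    B ↦ CA
  step 0 ⇒ step 1: AAA ⇒ B·B·B
    A ↦ B
    C ↦ CA  (constrained at step 2)

A->B, B->CA, C->CA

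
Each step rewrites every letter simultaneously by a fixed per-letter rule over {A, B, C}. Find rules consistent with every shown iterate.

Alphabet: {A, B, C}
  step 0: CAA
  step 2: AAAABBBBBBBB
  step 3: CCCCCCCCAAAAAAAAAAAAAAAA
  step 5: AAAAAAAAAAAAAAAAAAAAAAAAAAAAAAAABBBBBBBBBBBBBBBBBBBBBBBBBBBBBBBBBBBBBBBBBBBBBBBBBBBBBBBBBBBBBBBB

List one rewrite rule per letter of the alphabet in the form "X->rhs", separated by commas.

  step 2 ⇒ step 3: AAAABBBBBBBB ⇒ CC·CC·CC·CC·AA·AA·AA·AA·AA·AA·AA·AA
    A ↦ CC
    B ↦ AA
    C ↦ BB  (constrained at step 0)

A->CC, B->AA, C->BB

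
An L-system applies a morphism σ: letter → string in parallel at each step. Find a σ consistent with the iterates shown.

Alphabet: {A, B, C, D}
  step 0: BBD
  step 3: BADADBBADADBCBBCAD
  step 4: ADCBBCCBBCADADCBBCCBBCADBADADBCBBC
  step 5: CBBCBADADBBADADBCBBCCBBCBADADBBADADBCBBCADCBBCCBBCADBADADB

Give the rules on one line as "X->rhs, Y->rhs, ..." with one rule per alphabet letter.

  step 4 ⇒ step 5: ADCBBCCBBCADADCBBCCBBCADBADADBCBBC ⇒ CB·BC·B·AD·AD·B·B·AD·AD·B·CB·BC·CB·BC·B·AD·AD·B·B·AD·AD·B·CB·BC·AD·CB·BC·CB·BC·AD·B·AD·AD·B
    A ↦ CB
    B ↦ AD
    C ↦ B
    D ↦ BC

A->CB, B->AD, C->B, D->BC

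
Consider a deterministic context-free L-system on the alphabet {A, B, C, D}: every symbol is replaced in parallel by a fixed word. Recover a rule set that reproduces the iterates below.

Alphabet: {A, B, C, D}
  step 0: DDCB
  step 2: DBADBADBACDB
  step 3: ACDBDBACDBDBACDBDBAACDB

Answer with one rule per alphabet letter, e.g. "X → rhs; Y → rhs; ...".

A->DB, B->DB, C->A, D->AC

  step 2 ⇒ step 3: DBADBADBACDB ⇒ AC·DB·DB·AC·DB·DB·AC·DB·DB·A·AC·DB
    A ↦ DB
    B ↦ DB
    C ↦ A
    D ↦ AC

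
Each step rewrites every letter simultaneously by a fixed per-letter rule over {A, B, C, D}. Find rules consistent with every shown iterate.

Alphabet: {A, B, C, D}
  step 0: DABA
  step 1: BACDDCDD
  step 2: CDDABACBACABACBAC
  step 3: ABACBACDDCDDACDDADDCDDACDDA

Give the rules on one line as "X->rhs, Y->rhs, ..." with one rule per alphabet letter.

  step 2 ⇒ step 3: CDDABACBACABACBAC ⇒ A·BAC·BAC·DD·C·DD·A·C·DD·A·DD·C·DD·A·C·DD·A
    A ↦ DD
    B ↦ C
    C ↦ A
    D ↦ BAC

A->DD, B->C, C->A, D->BAC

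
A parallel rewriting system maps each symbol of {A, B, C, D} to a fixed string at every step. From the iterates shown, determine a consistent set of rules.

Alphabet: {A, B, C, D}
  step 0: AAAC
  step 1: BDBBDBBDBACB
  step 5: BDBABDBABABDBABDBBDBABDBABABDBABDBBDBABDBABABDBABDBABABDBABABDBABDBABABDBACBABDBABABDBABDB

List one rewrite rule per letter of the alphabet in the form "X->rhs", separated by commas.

  step 0 ⇒ step 1: AAAC ⇒ BDB·BDB·BDB·ACB
    A ↦ BDB
    C ↦ ACB
    B ↦ A  (constrained at step 1)
    D ↦ B  (constrained at step 1)

A->BDB, B->A, C->ACB, D->B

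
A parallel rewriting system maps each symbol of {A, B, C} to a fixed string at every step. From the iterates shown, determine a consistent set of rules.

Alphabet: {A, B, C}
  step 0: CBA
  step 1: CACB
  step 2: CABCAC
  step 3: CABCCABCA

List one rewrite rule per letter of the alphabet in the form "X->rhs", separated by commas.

A->B, B->C, C->CA

  step 2 ⇒ step 3: CABCAC ⇒ CA·B·C·CA·B·CA
    A ↦ B
    B ↦ C
    C ↦ CA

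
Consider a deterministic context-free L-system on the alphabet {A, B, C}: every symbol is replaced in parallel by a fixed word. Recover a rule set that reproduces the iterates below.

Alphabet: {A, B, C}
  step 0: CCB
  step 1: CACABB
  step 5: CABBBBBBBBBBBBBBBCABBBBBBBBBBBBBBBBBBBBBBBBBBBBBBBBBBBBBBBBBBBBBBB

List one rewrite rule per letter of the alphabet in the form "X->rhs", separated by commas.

A->B, B->BB, C->CA

  step 0 ⇒ step 1: CCB ⇒ CA·CA·BB
    B ↦ BB
    C ↦ CA
    A ↦ B  (constrained at step 1)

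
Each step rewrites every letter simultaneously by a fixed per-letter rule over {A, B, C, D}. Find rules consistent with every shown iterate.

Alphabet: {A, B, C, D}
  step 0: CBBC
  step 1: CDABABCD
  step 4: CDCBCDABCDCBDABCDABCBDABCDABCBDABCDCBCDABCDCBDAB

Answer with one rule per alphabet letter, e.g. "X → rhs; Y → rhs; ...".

A->D, B->AB, C->CD, D->CB

  step 0 ⇒ step 1: CBBC ⇒ CD·AB·AB·CD
    B ↦ AB
    C ↦ CD
    A ↦ D  (constrained at step 1)
    D ↦ CB  (constrained at step 1)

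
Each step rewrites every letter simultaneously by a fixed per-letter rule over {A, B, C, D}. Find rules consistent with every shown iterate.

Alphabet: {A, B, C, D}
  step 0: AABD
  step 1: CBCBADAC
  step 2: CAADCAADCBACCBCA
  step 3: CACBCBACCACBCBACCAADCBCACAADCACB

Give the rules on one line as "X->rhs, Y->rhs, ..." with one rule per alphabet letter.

A->CB, B->AD, C->CA, D->AC

  step 2 ⇒ step 3: CAADCAADCBACCBCA ⇒ CA·CB·CB·AC·CA·CB·CB·AC·CA·AD·CB·CA·CA·AD·CA·CB
    A ↦ CB
    B ↦ AD
    C ↦ CA
    D ↦ AC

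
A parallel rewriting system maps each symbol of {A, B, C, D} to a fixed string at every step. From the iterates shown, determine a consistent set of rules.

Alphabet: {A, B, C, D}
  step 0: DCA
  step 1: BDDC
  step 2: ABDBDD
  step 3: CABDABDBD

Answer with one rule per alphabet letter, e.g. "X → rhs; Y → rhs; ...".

  step 2 ⇒ step 3: ABDBDD ⇒ C·A·BD·A·BD·BD
    A ↦ C
    B ↦ A
    D ↦ BD
  step 0 ⇒ step 1: DCA ⇒ BD·D·C
    C ↦ D

A->C, B->A, C->D, D->BD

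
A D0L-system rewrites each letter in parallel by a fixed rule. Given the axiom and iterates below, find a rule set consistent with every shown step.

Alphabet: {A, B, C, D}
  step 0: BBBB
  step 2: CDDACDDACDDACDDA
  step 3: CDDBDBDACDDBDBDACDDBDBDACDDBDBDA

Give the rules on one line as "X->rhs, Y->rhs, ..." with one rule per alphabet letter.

A->DA, B->CA, C->CD, D->DB

  step 2 ⇒ step 3: CDDACDDACDDACDDA ⇒ CD·DB·DB·DA·CD·DB·DB·DA·CD·DB·DB·DA·CD·DB·DB·DA
    A ↦ DA
    C ↦ CD
    D ↦ DB
    B ↦ CA  (constrained at step 0)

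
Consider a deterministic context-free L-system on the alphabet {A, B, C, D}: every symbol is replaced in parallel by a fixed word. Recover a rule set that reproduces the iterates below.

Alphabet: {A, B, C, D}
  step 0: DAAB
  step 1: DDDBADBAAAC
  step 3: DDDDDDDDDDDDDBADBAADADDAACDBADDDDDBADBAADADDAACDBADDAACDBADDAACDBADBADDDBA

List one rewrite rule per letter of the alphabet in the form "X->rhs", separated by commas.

A->DBA, B->AAC, C->ADA, D->DD

  step 0 ⇒ step 1: DAAB ⇒ DD·DBA·DBA·AAC
    A ↦ DBA
    B ↦ AAC
    D ↦ DD
    C ↦ ADA  (constrained at step 1)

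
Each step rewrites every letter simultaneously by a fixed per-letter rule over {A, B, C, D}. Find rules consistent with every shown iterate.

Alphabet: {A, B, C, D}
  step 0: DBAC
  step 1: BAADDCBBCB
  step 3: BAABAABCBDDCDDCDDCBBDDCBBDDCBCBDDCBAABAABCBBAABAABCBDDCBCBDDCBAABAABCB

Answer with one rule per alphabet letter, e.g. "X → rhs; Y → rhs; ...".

A->B, B->DDC, C->BCB, D->BAA

  step 0 ⇒ step 1: DBAC ⇒ BAA·DDC·B·BCB
    A ↦ B
    B ↦ DDC
    C ↦ BCB
    D ↦ BAA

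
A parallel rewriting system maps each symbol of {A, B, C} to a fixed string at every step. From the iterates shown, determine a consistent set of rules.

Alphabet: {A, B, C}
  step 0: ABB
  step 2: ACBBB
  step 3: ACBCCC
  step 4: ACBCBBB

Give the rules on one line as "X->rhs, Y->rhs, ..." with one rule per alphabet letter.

A->AC, B->C, C->B

  step 3 ⇒ step 4: ACBCCC ⇒ AC·B·C·B·B·B
    A ↦ AC
    B ↦ C
    C ↦ B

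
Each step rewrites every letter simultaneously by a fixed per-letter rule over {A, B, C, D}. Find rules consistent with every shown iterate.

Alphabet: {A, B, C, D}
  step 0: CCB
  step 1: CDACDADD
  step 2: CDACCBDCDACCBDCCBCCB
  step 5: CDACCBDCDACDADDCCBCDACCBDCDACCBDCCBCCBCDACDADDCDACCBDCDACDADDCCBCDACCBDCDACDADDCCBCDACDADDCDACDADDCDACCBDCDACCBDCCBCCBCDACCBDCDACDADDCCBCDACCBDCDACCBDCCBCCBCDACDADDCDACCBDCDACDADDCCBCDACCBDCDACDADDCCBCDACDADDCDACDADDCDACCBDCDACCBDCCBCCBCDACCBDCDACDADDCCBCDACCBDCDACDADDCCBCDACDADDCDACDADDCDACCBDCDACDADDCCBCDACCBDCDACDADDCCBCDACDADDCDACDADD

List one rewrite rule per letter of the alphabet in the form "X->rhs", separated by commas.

  step 1 ⇒ step 2: CDACDADD ⇒ CDA·CCB·D·CDA·CCB·D·CCB·CCB
    A ↦ D
    C ↦ CDA
    D ↦ CCB
  step 0 ⇒ step 1: CCB ⇒ CDA·CDA·DD
    B ↦ DD

A->D, B->DD, C->CDA, D->CCB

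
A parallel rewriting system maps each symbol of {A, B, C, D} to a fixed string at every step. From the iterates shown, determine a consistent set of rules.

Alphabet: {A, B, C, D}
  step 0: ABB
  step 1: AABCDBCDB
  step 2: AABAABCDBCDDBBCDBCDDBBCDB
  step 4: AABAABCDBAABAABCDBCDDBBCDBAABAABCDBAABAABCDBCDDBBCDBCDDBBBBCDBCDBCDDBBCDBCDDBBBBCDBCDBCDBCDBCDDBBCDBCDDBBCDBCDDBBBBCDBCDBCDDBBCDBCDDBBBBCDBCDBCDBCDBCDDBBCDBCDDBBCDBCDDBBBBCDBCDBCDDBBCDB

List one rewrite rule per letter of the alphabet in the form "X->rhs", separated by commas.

  step 1 ⇒ step 2: AABCDBCDB ⇒ AAB·AAB·CDB·CDD·BB·CDB·CDD·BB·CDB
    A ↦ AAB
    B ↦ CDB
    C ↦ CDD
    D ↦ BB

A->AAB, B->CDB, C->CDD, D->BB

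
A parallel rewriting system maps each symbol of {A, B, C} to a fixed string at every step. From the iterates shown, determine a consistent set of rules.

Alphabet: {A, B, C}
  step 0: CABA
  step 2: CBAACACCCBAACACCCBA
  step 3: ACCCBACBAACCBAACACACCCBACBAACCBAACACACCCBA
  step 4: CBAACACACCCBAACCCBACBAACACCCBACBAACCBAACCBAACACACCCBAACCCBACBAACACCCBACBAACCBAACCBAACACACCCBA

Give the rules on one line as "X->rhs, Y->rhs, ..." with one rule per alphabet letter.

A->CBA, B->C, C->AC

  step 3 ⇒ step 4: ACCCBACBAACCBAACACACCCBACBAACCBAACACACCCBA ⇒ CBA·AC·AC·AC·C·CBA·AC·C·CBA·CBA·AC·AC·C·CBA·CBA·AC·CBA·AC·CBA·AC·AC·AC·C·CBA·AC·C·CBA·CBA·AC·AC·C·CBA·CBA·AC·CBA·AC·CBA·AC·AC·AC·C·CBA
    A ↦ CBA
    B ↦ C
    C ↦ AC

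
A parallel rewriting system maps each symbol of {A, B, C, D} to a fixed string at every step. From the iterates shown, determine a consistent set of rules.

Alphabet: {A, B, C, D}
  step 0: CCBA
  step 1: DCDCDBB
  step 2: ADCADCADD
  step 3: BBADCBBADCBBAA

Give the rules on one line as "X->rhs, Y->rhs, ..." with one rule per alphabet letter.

A->BB, B->D, C->DC, D->A

  step 2 ⇒ step 3: ADCADCADD ⇒ BB·A·DC·BB·A·DC·BB·A·A
    A ↦ BB
    C ↦ DC
    D ↦ A
  step 0 ⇒ step 1: CCBA ⇒ DC·DC·D·BB
    B ↦ D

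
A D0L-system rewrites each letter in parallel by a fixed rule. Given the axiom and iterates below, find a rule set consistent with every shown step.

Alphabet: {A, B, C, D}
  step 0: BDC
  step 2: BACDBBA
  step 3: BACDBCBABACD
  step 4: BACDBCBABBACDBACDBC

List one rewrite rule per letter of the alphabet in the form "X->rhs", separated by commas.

A->CD, B->BA, C->B, D->C

  step 3 ⇒ step 4: BACDBCBABACD ⇒ BA·CD·B·C·BA·B·BA·CD·BA·CD·B·C
    A ↦ CD
    B ↦ BA
    C ↦ B
    D ↦ C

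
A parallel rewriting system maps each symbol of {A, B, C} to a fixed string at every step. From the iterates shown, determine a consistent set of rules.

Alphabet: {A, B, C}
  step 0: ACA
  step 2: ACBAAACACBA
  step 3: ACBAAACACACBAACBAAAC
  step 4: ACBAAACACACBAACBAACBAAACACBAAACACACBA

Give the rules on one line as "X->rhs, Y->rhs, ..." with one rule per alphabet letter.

  step 3 ⇒ step 4: ACBAAACACACBAACBAAAC ⇒ AC·BA·A·AC·AC·AC·BA·AC·BA·AC·BA·A·AC·AC·BA·A·AC·AC·AC·BA
    A ↦ AC
    B ↦ A
    C ↦ BA

A->AC, B->A, C->BA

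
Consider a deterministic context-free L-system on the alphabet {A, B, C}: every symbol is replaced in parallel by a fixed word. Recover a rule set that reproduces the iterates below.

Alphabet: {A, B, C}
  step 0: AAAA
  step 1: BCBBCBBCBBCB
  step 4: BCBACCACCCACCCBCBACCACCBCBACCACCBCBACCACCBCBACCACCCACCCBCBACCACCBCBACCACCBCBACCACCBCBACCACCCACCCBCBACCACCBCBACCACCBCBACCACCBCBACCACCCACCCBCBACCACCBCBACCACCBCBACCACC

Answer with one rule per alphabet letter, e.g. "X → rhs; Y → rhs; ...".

  step 0 ⇒ step 1: AAAA ⇒ BCB·BCB·BCB·BCB
    A ↦ BCB
    B ↦ C  (constrained at step 1)
    C ↦ ACC  (constrained at step 1)

A->BCB, B->C, C->ACC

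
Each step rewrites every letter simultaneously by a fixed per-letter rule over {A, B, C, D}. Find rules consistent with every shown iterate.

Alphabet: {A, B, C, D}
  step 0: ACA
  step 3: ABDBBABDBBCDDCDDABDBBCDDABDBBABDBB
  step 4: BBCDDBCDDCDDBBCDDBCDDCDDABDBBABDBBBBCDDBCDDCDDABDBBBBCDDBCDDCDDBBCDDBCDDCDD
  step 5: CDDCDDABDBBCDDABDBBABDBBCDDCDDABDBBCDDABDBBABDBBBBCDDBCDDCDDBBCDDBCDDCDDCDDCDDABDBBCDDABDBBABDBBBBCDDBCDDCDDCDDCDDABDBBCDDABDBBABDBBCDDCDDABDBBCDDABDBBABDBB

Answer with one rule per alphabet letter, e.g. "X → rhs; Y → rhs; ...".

  step 4 ⇒ step 5: BBCDDBCDDCDDBBCDDBCDDCDDABDBBABDBBBBCDDBCDDCDDABDBBBBCDDBCDDCDDBBCDDBCDDCDD ⇒ CDD·CDD·ABD·B·B·CDD·ABD·B·B·ABD·B·B·CDD·CDD·ABD·B·B·CDD·ABD·B·B·ABD·B·B·BB·CDD·B·CDD·CDD·BB·CDD·B·CDD·CDD·CDD·CDD·ABD·B·B·CDD·ABD·B·B·ABD·B·B·BB·CDD·B·CDD·CDD·CDD·CDD·ABD·B·B·CDD·ABD·B·B·ABD·B·B·CDD·CDD·ABD·B·B·CDD·ABD·B·B·ABD·B·B
    A ↦ BB
    B ↦ CDD
    C ↦ ABD
    D ↦ B

A->BB, B->CDD, C->ABD, D->B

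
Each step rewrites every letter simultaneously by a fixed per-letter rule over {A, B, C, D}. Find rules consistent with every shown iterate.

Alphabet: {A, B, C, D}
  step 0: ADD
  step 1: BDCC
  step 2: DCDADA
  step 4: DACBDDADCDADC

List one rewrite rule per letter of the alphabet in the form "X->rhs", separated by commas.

A->BD, B->D, C->DA, D->C

  step 1 ⇒ step 2: BDCC ⇒ D·C·DA·DA
    B ↦ D
    C ↦ DA
    D ↦ C
  step 0 ⇒ step 1: ADD ⇒ BD·C·C
    A ↦ BD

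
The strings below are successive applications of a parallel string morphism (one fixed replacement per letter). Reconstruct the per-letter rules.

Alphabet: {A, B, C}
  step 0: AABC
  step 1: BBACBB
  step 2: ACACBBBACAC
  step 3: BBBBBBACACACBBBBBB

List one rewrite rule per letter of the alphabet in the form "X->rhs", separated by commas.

  step 2 ⇒ step 3: ACACBBBACAC ⇒ B·BB·B·BB·AC·AC·AC·B·BB·B·BB
    A ↦ B
    B ↦ AC
    C ↦ BB

A->B, B->AC, C->BB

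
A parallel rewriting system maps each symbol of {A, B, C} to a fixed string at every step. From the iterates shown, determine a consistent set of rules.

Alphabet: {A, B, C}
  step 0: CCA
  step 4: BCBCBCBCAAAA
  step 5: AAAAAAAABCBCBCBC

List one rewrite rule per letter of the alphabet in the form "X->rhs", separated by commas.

  step 4 ⇒ step 5: BCBCBCBCAAAA ⇒ A·A·A·A·A·A·A·A·BC·BC·BC·BC
    A ↦ BC
    B ↦ A
    C ↦ A

A->BC, B->A, C->A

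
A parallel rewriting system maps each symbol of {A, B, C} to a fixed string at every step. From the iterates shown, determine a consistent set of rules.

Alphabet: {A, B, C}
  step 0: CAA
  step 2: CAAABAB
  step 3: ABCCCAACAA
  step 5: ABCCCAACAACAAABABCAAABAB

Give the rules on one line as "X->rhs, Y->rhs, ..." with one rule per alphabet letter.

A->C, B->AA, C->AB

  step 2 ⇒ step 3: CAAABAB ⇒ AB·C·C·C·AA·C·AA
    A ↦ C
    B ↦ AA
    C ↦ AB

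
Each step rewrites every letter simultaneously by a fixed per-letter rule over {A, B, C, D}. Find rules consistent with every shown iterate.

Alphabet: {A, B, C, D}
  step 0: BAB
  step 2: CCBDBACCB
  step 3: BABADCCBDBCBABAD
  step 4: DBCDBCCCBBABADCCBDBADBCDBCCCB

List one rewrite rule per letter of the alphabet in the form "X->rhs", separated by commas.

A->BC, B->D, C->BA, D->CCB

  step 3 ⇒ step 4: BABADCCBDBCBABAD ⇒ D·BC·D·BC·CCB·BA·BA·D·CCB·D·BA·D·BC·D·BC·CCB
    A ↦ BC
    B ↦ D
    C ↦ BA
    D ↦ CCB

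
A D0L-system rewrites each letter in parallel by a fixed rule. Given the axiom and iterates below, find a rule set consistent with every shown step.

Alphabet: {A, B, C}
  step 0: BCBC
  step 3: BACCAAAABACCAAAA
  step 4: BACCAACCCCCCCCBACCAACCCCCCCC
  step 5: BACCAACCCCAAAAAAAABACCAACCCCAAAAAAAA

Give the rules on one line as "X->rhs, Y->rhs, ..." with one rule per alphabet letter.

A->CC, B->BA, C->A

  step 4 ⇒ step 5: BACCAACCCCCCCCBACCAACCCCCCCC ⇒ BA·CC·A·A·CC·CC·A·A·A·A·A·A·A·A·BA·CC·A·A·CC·CC·A·A·A·A·A·A·A·A
    A ↦ CC
    B ↦ BA
    C ↦ A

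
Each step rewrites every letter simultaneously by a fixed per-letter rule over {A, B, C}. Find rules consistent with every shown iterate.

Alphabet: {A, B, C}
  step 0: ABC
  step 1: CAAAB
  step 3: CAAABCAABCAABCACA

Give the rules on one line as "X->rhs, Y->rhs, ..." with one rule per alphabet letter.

  step 0 ⇒ step 1: ABC ⇒ CA·A·AB
    A ↦ CA
    B ↦ A
    C ↦ AB

A->CA, B->A, C->AB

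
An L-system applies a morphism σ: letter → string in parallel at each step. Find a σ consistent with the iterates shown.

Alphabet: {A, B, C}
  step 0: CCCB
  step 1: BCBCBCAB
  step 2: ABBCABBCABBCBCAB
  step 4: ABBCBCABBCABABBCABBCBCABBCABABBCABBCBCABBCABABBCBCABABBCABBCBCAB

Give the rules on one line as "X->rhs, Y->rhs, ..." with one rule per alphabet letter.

A->BC, B->AB, C->BC

  step 1 ⇒ step 2: BCBCBCAB ⇒ AB·BC·AB·BC·AB·BC·BC·AB
    A ↦ BC
    B ↦ AB
    C ↦ BC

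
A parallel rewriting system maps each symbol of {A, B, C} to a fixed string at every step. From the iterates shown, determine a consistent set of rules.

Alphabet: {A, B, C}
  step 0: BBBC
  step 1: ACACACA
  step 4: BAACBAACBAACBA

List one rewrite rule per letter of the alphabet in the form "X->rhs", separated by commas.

A->B, B->AC, C->A

  step 0 ⇒ step 1: BBBC ⇒ AC·AC·AC·A
    B ↦ AC
    C ↦ A
    A ↦ B  (constrained at step 1)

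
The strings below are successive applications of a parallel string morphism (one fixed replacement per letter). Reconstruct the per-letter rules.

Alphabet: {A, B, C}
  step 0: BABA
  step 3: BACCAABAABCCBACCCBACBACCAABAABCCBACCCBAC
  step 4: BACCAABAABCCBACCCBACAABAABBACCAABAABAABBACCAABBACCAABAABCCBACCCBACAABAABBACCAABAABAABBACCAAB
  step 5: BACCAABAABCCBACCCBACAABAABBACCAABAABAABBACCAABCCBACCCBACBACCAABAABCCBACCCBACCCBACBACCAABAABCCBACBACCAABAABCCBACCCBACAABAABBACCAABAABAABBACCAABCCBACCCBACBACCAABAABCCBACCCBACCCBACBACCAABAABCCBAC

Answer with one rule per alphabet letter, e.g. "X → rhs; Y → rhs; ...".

  step 4 ⇒ step 5: BACCAABAABCCBACCCBACAABAABBACCAABAABAABBACCAABBACCAABAABCCBACCCBACAABAABBACCAABAABAABBACCAAB ⇒ BAC·C·AAB·AAB·C·C·BAC·C·C·BAC·AAB·AAB·BAC·C·AAB·AAB·AAB·BAC·C·AAB·C·C·BAC·C·C·BAC·BAC·C·AAB·AAB·C·C·BAC·C·C·BAC·C·C·BAC·BAC·C·AAB·AAB·C·C·BAC·BAC·C·AAB·AAB·C·C·BAC·C·C·BAC·AAB·AAB·BAC·C·AAB·AAB·AAB·BAC·C·AAB·C·C·BAC·C·C·BAC·BAC·C·AAB·AAB·C·C·BAC·C·C·BAC·C·C·BAC·BAC·C·AAB·AAB·C·C·BAC
    A ↦ C
    B ↦ BAC
    C ↦ AAB

A->C, B->BAC, C->AAB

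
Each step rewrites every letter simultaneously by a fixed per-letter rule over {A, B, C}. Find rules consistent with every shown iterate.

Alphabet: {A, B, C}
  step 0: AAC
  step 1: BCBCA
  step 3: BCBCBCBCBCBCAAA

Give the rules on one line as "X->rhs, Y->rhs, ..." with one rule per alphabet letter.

  step 0 ⇒ step 1: AAC ⇒ BC·BC·A
    A ↦ BC
    C ↦ A
    B ↦ AA  (constrained at step 1)

A->BC, B->AA, C->A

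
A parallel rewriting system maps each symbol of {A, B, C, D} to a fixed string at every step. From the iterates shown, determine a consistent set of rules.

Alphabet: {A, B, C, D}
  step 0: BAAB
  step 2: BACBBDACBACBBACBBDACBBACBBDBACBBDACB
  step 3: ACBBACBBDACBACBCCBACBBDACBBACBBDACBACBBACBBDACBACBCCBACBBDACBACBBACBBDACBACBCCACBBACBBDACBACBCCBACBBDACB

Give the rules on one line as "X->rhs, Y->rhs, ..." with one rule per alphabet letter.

  step 2 ⇒ step 3: BACBBDACBACBBACBBDACBBACBBDBACBBDACB ⇒ ACB·BAC·BBD·ACB·ACB·CC·BAC·BBD·ACB·BAC·BBD·ACB·ACB·BAC·BBD·ACB·ACB·CC·BAC·BBD·ACB·ACB·BAC·BBD·ACB·ACB·CC·ACB·BAC·BBD·ACB·ACB·CC·BAC·BBD·ACB
    A ↦ BAC
    B ↦ ACB
    C ↦ BBD
    D ↦ CC

A->BAC, B->ACB, C->BBD, D->CC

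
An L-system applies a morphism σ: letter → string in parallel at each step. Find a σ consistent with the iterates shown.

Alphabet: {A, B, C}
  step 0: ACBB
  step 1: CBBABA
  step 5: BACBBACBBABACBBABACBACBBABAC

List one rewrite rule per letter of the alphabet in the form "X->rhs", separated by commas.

  step 0 ⇒ step 1: ACBB ⇒ C·B·BA·BA
    A ↦ C
    B ↦ BA
    C ↦ B

A->C, B->BA, C->B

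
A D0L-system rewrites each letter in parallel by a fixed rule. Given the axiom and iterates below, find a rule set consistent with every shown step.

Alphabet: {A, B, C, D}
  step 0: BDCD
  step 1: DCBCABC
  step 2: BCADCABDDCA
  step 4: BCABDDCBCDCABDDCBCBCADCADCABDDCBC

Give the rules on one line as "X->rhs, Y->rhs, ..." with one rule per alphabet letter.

A->BD, B->DC, C->A, D->BC

  step 1 ⇒ step 2: DCBCABC ⇒ BC·A·DC·A·BD·DC·A
    A ↦ BD
    B ↦ DC
    C ↦ A
    D ↦ BC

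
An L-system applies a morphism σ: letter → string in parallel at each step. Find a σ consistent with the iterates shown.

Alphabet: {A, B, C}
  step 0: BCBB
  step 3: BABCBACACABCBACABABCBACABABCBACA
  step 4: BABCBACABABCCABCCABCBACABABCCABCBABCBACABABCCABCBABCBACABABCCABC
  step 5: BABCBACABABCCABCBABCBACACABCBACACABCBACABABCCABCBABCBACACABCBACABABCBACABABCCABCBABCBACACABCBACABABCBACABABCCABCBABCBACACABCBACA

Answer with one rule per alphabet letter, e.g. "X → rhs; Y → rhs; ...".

A->BC, B->BA, C->CA

  step 4 ⇒ step 5: BABCBACABABCCABCCABCBACABABCCABCBABCBACABABCCABCBABCBACABABCCABC ⇒ BA·BC·BA·CA·BA·BC·CA·BC·BA·BC·BA·CA·CA·BC·BA·CA·CA·BC·BA·CA·BA·BC·CA·BC·BA·BC·BA·CA·CA·BC·BA·CA·BA·BC·BA·CA·BA·BC·CA·BC·BA·BC·BA·CA·CA·BC·BA·CA·BA·BC·BA·CA·BA·BC·CA·BC·BA·BC·BA·CA·CA·BC·BA·CA
    A ↦ BC
    B ↦ BA
    C ↦ CA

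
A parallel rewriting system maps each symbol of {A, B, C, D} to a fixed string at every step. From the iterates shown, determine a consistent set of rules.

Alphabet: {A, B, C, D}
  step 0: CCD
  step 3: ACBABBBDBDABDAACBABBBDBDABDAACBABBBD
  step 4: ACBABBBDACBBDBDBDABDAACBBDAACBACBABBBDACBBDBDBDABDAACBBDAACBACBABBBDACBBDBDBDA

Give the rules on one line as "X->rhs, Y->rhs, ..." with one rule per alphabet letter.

  step 3 ⇒ step 4: ACBABBBDBDABDAACBABBBDBDABDAACBABBBD ⇒ ACB·ABB·BD·ACB·BD·BD·BD·A·BD·A·ACB·BD·A·ACB·ACB·ABB·BD·ACB·BD·BD·BD·A·BD·A·ACB·BD·A·ACB·ACB·ABB·BD·ACB·BD·BD·BD·A
    A ↦ ACB
    B ↦ BD
    C ↦ ABB
    D ↦ A

A->ACB, B->BD, C->ABB, D->A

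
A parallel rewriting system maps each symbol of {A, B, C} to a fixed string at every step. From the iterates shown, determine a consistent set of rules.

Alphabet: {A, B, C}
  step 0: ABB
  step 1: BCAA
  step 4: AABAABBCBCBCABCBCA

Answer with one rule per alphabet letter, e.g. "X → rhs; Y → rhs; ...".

A->BC, B->A, C->AB

  step 0 ⇒ step 1: ABB ⇒ BC·A·A
    A ↦ BC
    B ↦ A
    C ↦ AB  (constrained at step 1)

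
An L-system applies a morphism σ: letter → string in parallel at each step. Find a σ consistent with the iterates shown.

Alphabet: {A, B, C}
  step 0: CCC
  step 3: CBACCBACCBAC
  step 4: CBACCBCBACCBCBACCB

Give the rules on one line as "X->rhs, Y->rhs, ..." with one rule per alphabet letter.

A->C, B->A, C->CB

  step 3 ⇒ step 4: CBACCBACCBAC ⇒ CB·A·C·CB·CB·A·C·CB·CB·A·C·CB
    A ↦ C
    B ↦ A
    C ↦ CB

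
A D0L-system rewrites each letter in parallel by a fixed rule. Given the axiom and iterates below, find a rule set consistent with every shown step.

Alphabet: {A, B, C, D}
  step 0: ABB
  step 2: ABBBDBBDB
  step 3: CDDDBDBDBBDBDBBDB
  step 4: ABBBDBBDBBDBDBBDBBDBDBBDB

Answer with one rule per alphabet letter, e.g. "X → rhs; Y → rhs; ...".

A->CDD, B->DB, C->A, D->B

  step 3 ⇒ step 4: CDDDBDBDBBDBDBBDB ⇒ A·B·B·B·DB·B·DB·B·DB·DB·B·DB·B·DB·DB·B·DB
    B ↦ DB
    C ↦ A
    D ↦ B
  step 2 ⇒ step 3: ABBBDBBDB ⇒ CDD·DB·DB·DB·B·DB·DB·B·DB
    A ↦ CDD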